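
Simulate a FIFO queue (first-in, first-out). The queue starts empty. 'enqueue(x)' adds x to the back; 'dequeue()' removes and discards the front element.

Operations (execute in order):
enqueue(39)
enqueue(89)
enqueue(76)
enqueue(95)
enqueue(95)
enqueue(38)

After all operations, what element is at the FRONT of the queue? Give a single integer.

enqueue(39): queue = [39]
enqueue(89): queue = [39, 89]
enqueue(76): queue = [39, 89, 76]
enqueue(95): queue = [39, 89, 76, 95]
enqueue(95): queue = [39, 89, 76, 95, 95]
enqueue(38): queue = [39, 89, 76, 95, 95, 38]

Answer: 39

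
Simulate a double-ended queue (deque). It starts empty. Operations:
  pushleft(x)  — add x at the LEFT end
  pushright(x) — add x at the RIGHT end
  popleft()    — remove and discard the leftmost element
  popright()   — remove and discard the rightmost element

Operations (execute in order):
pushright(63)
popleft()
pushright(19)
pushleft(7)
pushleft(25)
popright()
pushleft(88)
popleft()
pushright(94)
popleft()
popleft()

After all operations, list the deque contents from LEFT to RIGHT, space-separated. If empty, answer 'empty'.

Answer: 94

Derivation:
pushright(63): [63]
popleft(): []
pushright(19): [19]
pushleft(7): [7, 19]
pushleft(25): [25, 7, 19]
popright(): [25, 7]
pushleft(88): [88, 25, 7]
popleft(): [25, 7]
pushright(94): [25, 7, 94]
popleft(): [7, 94]
popleft(): [94]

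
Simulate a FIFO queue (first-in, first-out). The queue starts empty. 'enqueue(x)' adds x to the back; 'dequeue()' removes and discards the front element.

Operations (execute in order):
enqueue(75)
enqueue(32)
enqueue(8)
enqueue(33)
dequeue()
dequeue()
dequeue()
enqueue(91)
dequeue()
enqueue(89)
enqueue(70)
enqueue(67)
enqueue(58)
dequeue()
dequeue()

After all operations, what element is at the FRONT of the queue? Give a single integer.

Answer: 70

Derivation:
enqueue(75): queue = [75]
enqueue(32): queue = [75, 32]
enqueue(8): queue = [75, 32, 8]
enqueue(33): queue = [75, 32, 8, 33]
dequeue(): queue = [32, 8, 33]
dequeue(): queue = [8, 33]
dequeue(): queue = [33]
enqueue(91): queue = [33, 91]
dequeue(): queue = [91]
enqueue(89): queue = [91, 89]
enqueue(70): queue = [91, 89, 70]
enqueue(67): queue = [91, 89, 70, 67]
enqueue(58): queue = [91, 89, 70, 67, 58]
dequeue(): queue = [89, 70, 67, 58]
dequeue(): queue = [70, 67, 58]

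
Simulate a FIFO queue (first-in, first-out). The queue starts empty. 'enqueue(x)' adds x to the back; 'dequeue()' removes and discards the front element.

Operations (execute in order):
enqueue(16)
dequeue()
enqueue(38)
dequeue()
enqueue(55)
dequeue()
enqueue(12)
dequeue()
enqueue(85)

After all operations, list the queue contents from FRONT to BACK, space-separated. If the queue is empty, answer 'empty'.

Answer: 85

Derivation:
enqueue(16): [16]
dequeue(): []
enqueue(38): [38]
dequeue(): []
enqueue(55): [55]
dequeue(): []
enqueue(12): [12]
dequeue(): []
enqueue(85): [85]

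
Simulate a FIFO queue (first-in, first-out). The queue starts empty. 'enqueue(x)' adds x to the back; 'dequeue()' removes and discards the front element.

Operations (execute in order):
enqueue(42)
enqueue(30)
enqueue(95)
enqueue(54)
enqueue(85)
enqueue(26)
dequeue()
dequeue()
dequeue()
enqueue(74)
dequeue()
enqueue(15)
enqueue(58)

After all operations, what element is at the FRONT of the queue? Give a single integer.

enqueue(42): queue = [42]
enqueue(30): queue = [42, 30]
enqueue(95): queue = [42, 30, 95]
enqueue(54): queue = [42, 30, 95, 54]
enqueue(85): queue = [42, 30, 95, 54, 85]
enqueue(26): queue = [42, 30, 95, 54, 85, 26]
dequeue(): queue = [30, 95, 54, 85, 26]
dequeue(): queue = [95, 54, 85, 26]
dequeue(): queue = [54, 85, 26]
enqueue(74): queue = [54, 85, 26, 74]
dequeue(): queue = [85, 26, 74]
enqueue(15): queue = [85, 26, 74, 15]
enqueue(58): queue = [85, 26, 74, 15, 58]

Answer: 85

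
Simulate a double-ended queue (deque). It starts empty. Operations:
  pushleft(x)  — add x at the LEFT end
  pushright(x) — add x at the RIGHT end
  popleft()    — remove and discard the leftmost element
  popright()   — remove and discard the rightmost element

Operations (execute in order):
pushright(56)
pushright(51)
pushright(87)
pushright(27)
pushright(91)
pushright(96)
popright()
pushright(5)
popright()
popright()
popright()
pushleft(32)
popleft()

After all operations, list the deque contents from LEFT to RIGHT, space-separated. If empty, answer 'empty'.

Answer: 56 51 87

Derivation:
pushright(56): [56]
pushright(51): [56, 51]
pushright(87): [56, 51, 87]
pushright(27): [56, 51, 87, 27]
pushright(91): [56, 51, 87, 27, 91]
pushright(96): [56, 51, 87, 27, 91, 96]
popright(): [56, 51, 87, 27, 91]
pushright(5): [56, 51, 87, 27, 91, 5]
popright(): [56, 51, 87, 27, 91]
popright(): [56, 51, 87, 27]
popright(): [56, 51, 87]
pushleft(32): [32, 56, 51, 87]
popleft(): [56, 51, 87]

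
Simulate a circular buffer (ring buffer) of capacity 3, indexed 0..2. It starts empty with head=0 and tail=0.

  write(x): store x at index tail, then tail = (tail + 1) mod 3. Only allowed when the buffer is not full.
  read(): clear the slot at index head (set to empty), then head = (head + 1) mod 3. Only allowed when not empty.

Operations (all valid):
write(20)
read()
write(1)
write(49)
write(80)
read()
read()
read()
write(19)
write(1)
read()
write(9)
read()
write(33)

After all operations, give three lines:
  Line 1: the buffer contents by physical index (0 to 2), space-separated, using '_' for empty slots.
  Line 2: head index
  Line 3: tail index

write(20): buf=[20 _ _], head=0, tail=1, size=1
read(): buf=[_ _ _], head=1, tail=1, size=0
write(1): buf=[_ 1 _], head=1, tail=2, size=1
write(49): buf=[_ 1 49], head=1, tail=0, size=2
write(80): buf=[80 1 49], head=1, tail=1, size=3
read(): buf=[80 _ 49], head=2, tail=1, size=2
read(): buf=[80 _ _], head=0, tail=1, size=1
read(): buf=[_ _ _], head=1, tail=1, size=0
write(19): buf=[_ 19 _], head=1, tail=2, size=1
write(1): buf=[_ 19 1], head=1, tail=0, size=2
read(): buf=[_ _ 1], head=2, tail=0, size=1
write(9): buf=[9 _ 1], head=2, tail=1, size=2
read(): buf=[9 _ _], head=0, tail=1, size=1
write(33): buf=[9 33 _], head=0, tail=2, size=2

Answer: 9 33 _
0
2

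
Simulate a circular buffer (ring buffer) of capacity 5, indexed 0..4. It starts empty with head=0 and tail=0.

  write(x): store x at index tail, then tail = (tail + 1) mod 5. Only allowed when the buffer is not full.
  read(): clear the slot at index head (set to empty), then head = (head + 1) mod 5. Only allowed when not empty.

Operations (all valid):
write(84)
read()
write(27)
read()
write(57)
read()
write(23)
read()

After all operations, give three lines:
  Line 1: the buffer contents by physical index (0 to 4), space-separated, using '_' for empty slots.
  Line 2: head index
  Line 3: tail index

Answer: _ _ _ _ _
4
4

Derivation:
write(84): buf=[84 _ _ _ _], head=0, tail=1, size=1
read(): buf=[_ _ _ _ _], head=1, tail=1, size=0
write(27): buf=[_ 27 _ _ _], head=1, tail=2, size=1
read(): buf=[_ _ _ _ _], head=2, tail=2, size=0
write(57): buf=[_ _ 57 _ _], head=2, tail=3, size=1
read(): buf=[_ _ _ _ _], head=3, tail=3, size=0
write(23): buf=[_ _ _ 23 _], head=3, tail=4, size=1
read(): buf=[_ _ _ _ _], head=4, tail=4, size=0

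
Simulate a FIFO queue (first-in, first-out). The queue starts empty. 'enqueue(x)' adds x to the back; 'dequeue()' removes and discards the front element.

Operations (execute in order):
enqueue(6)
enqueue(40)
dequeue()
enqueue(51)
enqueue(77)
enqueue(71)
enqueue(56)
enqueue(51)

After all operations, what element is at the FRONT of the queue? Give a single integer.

enqueue(6): queue = [6]
enqueue(40): queue = [6, 40]
dequeue(): queue = [40]
enqueue(51): queue = [40, 51]
enqueue(77): queue = [40, 51, 77]
enqueue(71): queue = [40, 51, 77, 71]
enqueue(56): queue = [40, 51, 77, 71, 56]
enqueue(51): queue = [40, 51, 77, 71, 56, 51]

Answer: 40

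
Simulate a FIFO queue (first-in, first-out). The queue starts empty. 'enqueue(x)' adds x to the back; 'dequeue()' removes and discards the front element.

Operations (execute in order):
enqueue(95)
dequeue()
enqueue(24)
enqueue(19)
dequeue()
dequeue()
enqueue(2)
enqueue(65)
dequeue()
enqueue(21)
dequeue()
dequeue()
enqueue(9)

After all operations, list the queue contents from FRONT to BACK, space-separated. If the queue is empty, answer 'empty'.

enqueue(95): [95]
dequeue(): []
enqueue(24): [24]
enqueue(19): [24, 19]
dequeue(): [19]
dequeue(): []
enqueue(2): [2]
enqueue(65): [2, 65]
dequeue(): [65]
enqueue(21): [65, 21]
dequeue(): [21]
dequeue(): []
enqueue(9): [9]

Answer: 9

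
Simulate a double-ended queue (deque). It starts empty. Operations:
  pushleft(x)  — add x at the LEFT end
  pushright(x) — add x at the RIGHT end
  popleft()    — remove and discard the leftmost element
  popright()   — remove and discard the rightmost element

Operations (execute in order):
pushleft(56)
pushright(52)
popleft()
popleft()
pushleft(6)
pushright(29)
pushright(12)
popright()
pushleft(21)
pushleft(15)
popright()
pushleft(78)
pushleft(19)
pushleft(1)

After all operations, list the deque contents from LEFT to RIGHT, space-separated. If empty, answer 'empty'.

Answer: 1 19 78 15 21 6

Derivation:
pushleft(56): [56]
pushright(52): [56, 52]
popleft(): [52]
popleft(): []
pushleft(6): [6]
pushright(29): [6, 29]
pushright(12): [6, 29, 12]
popright(): [6, 29]
pushleft(21): [21, 6, 29]
pushleft(15): [15, 21, 6, 29]
popright(): [15, 21, 6]
pushleft(78): [78, 15, 21, 6]
pushleft(19): [19, 78, 15, 21, 6]
pushleft(1): [1, 19, 78, 15, 21, 6]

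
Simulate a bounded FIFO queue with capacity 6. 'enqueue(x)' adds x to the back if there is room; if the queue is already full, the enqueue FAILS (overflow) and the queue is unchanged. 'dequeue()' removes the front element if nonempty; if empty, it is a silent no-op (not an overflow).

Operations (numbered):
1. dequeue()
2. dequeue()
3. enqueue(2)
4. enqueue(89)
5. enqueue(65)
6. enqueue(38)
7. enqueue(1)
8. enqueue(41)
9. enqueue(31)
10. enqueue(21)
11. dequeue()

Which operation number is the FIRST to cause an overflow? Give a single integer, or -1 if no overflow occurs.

Answer: 9

Derivation:
1. dequeue(): empty, no-op, size=0
2. dequeue(): empty, no-op, size=0
3. enqueue(2): size=1
4. enqueue(89): size=2
5. enqueue(65): size=3
6. enqueue(38): size=4
7. enqueue(1): size=5
8. enqueue(41): size=6
9. enqueue(31): size=6=cap → OVERFLOW (fail)
10. enqueue(21): size=6=cap → OVERFLOW (fail)
11. dequeue(): size=5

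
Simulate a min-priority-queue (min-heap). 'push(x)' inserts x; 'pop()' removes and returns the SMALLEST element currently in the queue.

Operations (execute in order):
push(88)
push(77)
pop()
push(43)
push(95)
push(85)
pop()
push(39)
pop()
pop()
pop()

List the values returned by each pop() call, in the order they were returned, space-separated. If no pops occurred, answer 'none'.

Answer: 77 43 39 85 88

Derivation:
push(88): heap contents = [88]
push(77): heap contents = [77, 88]
pop() → 77: heap contents = [88]
push(43): heap contents = [43, 88]
push(95): heap contents = [43, 88, 95]
push(85): heap contents = [43, 85, 88, 95]
pop() → 43: heap contents = [85, 88, 95]
push(39): heap contents = [39, 85, 88, 95]
pop() → 39: heap contents = [85, 88, 95]
pop() → 85: heap contents = [88, 95]
pop() → 88: heap contents = [95]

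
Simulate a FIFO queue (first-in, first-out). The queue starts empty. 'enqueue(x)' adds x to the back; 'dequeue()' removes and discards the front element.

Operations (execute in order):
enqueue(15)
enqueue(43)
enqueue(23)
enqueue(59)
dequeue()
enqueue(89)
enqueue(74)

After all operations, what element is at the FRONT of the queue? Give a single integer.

Answer: 43

Derivation:
enqueue(15): queue = [15]
enqueue(43): queue = [15, 43]
enqueue(23): queue = [15, 43, 23]
enqueue(59): queue = [15, 43, 23, 59]
dequeue(): queue = [43, 23, 59]
enqueue(89): queue = [43, 23, 59, 89]
enqueue(74): queue = [43, 23, 59, 89, 74]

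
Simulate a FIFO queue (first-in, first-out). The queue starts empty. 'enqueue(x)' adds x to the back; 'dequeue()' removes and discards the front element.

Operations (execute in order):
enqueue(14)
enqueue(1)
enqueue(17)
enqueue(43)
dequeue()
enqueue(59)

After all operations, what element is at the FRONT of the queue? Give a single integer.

enqueue(14): queue = [14]
enqueue(1): queue = [14, 1]
enqueue(17): queue = [14, 1, 17]
enqueue(43): queue = [14, 1, 17, 43]
dequeue(): queue = [1, 17, 43]
enqueue(59): queue = [1, 17, 43, 59]

Answer: 1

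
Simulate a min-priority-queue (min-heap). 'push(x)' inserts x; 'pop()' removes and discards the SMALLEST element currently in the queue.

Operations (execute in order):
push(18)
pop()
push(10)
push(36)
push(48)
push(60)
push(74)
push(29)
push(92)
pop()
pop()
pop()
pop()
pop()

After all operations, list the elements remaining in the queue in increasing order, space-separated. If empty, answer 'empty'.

Answer: 74 92

Derivation:
push(18): heap contents = [18]
pop() → 18: heap contents = []
push(10): heap contents = [10]
push(36): heap contents = [10, 36]
push(48): heap contents = [10, 36, 48]
push(60): heap contents = [10, 36, 48, 60]
push(74): heap contents = [10, 36, 48, 60, 74]
push(29): heap contents = [10, 29, 36, 48, 60, 74]
push(92): heap contents = [10, 29, 36, 48, 60, 74, 92]
pop() → 10: heap contents = [29, 36, 48, 60, 74, 92]
pop() → 29: heap contents = [36, 48, 60, 74, 92]
pop() → 36: heap contents = [48, 60, 74, 92]
pop() → 48: heap contents = [60, 74, 92]
pop() → 60: heap contents = [74, 92]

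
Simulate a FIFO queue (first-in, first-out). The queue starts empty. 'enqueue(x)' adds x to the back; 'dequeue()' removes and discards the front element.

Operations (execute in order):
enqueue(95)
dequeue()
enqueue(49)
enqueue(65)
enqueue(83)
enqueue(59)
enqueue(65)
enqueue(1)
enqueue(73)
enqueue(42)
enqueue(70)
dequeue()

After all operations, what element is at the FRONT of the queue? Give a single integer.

enqueue(95): queue = [95]
dequeue(): queue = []
enqueue(49): queue = [49]
enqueue(65): queue = [49, 65]
enqueue(83): queue = [49, 65, 83]
enqueue(59): queue = [49, 65, 83, 59]
enqueue(65): queue = [49, 65, 83, 59, 65]
enqueue(1): queue = [49, 65, 83, 59, 65, 1]
enqueue(73): queue = [49, 65, 83, 59, 65, 1, 73]
enqueue(42): queue = [49, 65, 83, 59, 65, 1, 73, 42]
enqueue(70): queue = [49, 65, 83, 59, 65, 1, 73, 42, 70]
dequeue(): queue = [65, 83, 59, 65, 1, 73, 42, 70]

Answer: 65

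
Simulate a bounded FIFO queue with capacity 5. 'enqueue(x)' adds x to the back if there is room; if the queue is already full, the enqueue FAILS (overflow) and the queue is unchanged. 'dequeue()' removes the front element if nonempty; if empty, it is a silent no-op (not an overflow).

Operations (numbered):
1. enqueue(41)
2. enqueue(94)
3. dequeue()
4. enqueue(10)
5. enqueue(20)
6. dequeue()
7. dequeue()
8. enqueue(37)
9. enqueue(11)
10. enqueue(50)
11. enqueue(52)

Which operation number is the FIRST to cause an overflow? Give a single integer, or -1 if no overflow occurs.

1. enqueue(41): size=1
2. enqueue(94): size=2
3. dequeue(): size=1
4. enqueue(10): size=2
5. enqueue(20): size=3
6. dequeue(): size=2
7. dequeue(): size=1
8. enqueue(37): size=2
9. enqueue(11): size=3
10. enqueue(50): size=4
11. enqueue(52): size=5

Answer: -1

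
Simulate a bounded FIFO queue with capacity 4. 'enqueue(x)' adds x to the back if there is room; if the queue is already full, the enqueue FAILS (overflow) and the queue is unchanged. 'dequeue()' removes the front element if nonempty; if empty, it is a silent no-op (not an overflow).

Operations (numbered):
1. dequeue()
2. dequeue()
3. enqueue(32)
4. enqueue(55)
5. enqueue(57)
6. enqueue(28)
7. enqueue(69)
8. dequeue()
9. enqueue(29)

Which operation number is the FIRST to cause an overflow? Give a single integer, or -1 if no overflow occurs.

1. dequeue(): empty, no-op, size=0
2. dequeue(): empty, no-op, size=0
3. enqueue(32): size=1
4. enqueue(55): size=2
5. enqueue(57): size=3
6. enqueue(28): size=4
7. enqueue(69): size=4=cap → OVERFLOW (fail)
8. dequeue(): size=3
9. enqueue(29): size=4

Answer: 7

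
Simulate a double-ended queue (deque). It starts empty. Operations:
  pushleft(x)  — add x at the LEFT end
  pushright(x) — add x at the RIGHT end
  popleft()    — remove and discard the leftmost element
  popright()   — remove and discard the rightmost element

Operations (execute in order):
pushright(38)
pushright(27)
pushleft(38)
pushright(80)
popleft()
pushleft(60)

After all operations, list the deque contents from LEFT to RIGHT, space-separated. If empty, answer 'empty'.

pushright(38): [38]
pushright(27): [38, 27]
pushleft(38): [38, 38, 27]
pushright(80): [38, 38, 27, 80]
popleft(): [38, 27, 80]
pushleft(60): [60, 38, 27, 80]

Answer: 60 38 27 80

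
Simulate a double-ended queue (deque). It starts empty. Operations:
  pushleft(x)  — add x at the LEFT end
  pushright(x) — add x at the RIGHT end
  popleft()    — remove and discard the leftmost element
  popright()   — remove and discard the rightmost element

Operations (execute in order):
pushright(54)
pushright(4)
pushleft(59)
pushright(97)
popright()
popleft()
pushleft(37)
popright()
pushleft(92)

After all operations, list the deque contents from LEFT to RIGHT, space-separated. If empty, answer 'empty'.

pushright(54): [54]
pushright(4): [54, 4]
pushleft(59): [59, 54, 4]
pushright(97): [59, 54, 4, 97]
popright(): [59, 54, 4]
popleft(): [54, 4]
pushleft(37): [37, 54, 4]
popright(): [37, 54]
pushleft(92): [92, 37, 54]

Answer: 92 37 54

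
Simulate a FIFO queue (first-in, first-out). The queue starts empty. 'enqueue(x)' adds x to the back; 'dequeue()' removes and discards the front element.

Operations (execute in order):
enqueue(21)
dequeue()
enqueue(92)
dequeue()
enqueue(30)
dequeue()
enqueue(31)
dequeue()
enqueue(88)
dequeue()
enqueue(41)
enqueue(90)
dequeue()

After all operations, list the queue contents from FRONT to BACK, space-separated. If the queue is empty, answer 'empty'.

Answer: 90

Derivation:
enqueue(21): [21]
dequeue(): []
enqueue(92): [92]
dequeue(): []
enqueue(30): [30]
dequeue(): []
enqueue(31): [31]
dequeue(): []
enqueue(88): [88]
dequeue(): []
enqueue(41): [41]
enqueue(90): [41, 90]
dequeue(): [90]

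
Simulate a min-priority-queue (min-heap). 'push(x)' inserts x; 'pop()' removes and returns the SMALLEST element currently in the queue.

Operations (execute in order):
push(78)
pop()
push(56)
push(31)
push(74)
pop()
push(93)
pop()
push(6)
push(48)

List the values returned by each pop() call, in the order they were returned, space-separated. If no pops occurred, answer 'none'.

Answer: 78 31 56

Derivation:
push(78): heap contents = [78]
pop() → 78: heap contents = []
push(56): heap contents = [56]
push(31): heap contents = [31, 56]
push(74): heap contents = [31, 56, 74]
pop() → 31: heap contents = [56, 74]
push(93): heap contents = [56, 74, 93]
pop() → 56: heap contents = [74, 93]
push(6): heap contents = [6, 74, 93]
push(48): heap contents = [6, 48, 74, 93]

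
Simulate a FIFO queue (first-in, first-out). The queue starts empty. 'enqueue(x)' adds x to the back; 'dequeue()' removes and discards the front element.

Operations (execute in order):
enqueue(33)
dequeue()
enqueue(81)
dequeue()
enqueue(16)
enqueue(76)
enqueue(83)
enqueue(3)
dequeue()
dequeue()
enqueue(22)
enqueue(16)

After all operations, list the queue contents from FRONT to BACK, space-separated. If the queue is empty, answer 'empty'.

enqueue(33): [33]
dequeue(): []
enqueue(81): [81]
dequeue(): []
enqueue(16): [16]
enqueue(76): [16, 76]
enqueue(83): [16, 76, 83]
enqueue(3): [16, 76, 83, 3]
dequeue(): [76, 83, 3]
dequeue(): [83, 3]
enqueue(22): [83, 3, 22]
enqueue(16): [83, 3, 22, 16]

Answer: 83 3 22 16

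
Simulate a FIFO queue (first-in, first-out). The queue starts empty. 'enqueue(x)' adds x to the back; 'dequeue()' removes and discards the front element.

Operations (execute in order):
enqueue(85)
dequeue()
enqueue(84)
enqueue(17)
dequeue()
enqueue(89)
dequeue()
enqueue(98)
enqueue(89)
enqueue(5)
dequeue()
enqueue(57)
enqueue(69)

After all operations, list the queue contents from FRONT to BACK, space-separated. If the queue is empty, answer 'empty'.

Answer: 98 89 5 57 69

Derivation:
enqueue(85): [85]
dequeue(): []
enqueue(84): [84]
enqueue(17): [84, 17]
dequeue(): [17]
enqueue(89): [17, 89]
dequeue(): [89]
enqueue(98): [89, 98]
enqueue(89): [89, 98, 89]
enqueue(5): [89, 98, 89, 5]
dequeue(): [98, 89, 5]
enqueue(57): [98, 89, 5, 57]
enqueue(69): [98, 89, 5, 57, 69]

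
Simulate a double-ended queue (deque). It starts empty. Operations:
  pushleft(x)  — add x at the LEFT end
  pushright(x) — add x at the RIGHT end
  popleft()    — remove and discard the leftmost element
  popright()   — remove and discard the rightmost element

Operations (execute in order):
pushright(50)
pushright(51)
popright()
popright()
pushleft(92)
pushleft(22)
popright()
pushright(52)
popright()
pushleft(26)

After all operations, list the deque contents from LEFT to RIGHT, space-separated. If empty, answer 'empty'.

pushright(50): [50]
pushright(51): [50, 51]
popright(): [50]
popright(): []
pushleft(92): [92]
pushleft(22): [22, 92]
popright(): [22]
pushright(52): [22, 52]
popright(): [22]
pushleft(26): [26, 22]

Answer: 26 22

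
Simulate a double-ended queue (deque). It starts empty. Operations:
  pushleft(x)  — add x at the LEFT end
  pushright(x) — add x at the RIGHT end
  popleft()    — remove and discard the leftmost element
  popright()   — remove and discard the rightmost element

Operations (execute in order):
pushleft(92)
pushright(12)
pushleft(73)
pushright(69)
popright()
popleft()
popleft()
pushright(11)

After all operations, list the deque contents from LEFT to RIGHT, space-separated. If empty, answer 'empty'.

Answer: 12 11

Derivation:
pushleft(92): [92]
pushright(12): [92, 12]
pushleft(73): [73, 92, 12]
pushright(69): [73, 92, 12, 69]
popright(): [73, 92, 12]
popleft(): [92, 12]
popleft(): [12]
pushright(11): [12, 11]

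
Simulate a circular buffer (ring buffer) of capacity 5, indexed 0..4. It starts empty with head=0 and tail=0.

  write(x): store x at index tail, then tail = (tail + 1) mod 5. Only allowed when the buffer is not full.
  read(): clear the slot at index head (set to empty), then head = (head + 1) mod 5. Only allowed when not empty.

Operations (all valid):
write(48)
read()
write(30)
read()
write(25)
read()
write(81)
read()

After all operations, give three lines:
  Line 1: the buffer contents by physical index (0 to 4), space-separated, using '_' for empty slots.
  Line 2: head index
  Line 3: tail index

Answer: _ _ _ _ _
4
4

Derivation:
write(48): buf=[48 _ _ _ _], head=0, tail=1, size=1
read(): buf=[_ _ _ _ _], head=1, tail=1, size=0
write(30): buf=[_ 30 _ _ _], head=1, tail=2, size=1
read(): buf=[_ _ _ _ _], head=2, tail=2, size=0
write(25): buf=[_ _ 25 _ _], head=2, tail=3, size=1
read(): buf=[_ _ _ _ _], head=3, tail=3, size=0
write(81): buf=[_ _ _ 81 _], head=3, tail=4, size=1
read(): buf=[_ _ _ _ _], head=4, tail=4, size=0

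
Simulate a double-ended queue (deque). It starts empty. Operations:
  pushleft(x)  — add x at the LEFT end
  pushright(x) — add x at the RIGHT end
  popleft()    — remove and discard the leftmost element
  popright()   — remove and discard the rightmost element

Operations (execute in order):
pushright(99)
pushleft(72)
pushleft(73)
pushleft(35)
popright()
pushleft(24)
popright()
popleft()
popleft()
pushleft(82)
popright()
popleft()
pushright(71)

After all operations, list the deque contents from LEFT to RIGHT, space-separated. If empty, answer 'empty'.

Answer: 71

Derivation:
pushright(99): [99]
pushleft(72): [72, 99]
pushleft(73): [73, 72, 99]
pushleft(35): [35, 73, 72, 99]
popright(): [35, 73, 72]
pushleft(24): [24, 35, 73, 72]
popright(): [24, 35, 73]
popleft(): [35, 73]
popleft(): [73]
pushleft(82): [82, 73]
popright(): [82]
popleft(): []
pushright(71): [71]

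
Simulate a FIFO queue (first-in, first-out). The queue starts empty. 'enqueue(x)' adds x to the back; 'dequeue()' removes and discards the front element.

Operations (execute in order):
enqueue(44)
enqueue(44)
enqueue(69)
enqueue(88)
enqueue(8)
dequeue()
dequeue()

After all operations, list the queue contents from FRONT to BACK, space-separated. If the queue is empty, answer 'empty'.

enqueue(44): [44]
enqueue(44): [44, 44]
enqueue(69): [44, 44, 69]
enqueue(88): [44, 44, 69, 88]
enqueue(8): [44, 44, 69, 88, 8]
dequeue(): [44, 69, 88, 8]
dequeue(): [69, 88, 8]

Answer: 69 88 8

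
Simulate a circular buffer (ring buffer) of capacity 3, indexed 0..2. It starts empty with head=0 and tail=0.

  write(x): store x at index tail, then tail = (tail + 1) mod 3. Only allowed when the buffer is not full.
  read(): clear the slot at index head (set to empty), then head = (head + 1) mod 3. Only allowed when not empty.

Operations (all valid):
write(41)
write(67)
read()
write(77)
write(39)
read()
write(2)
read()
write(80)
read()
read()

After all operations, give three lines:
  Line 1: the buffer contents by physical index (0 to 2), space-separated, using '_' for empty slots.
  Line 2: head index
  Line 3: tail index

Answer: _ _ 80
2
0

Derivation:
write(41): buf=[41 _ _], head=0, tail=1, size=1
write(67): buf=[41 67 _], head=0, tail=2, size=2
read(): buf=[_ 67 _], head=1, tail=2, size=1
write(77): buf=[_ 67 77], head=1, tail=0, size=2
write(39): buf=[39 67 77], head=1, tail=1, size=3
read(): buf=[39 _ 77], head=2, tail=1, size=2
write(2): buf=[39 2 77], head=2, tail=2, size=3
read(): buf=[39 2 _], head=0, tail=2, size=2
write(80): buf=[39 2 80], head=0, tail=0, size=3
read(): buf=[_ 2 80], head=1, tail=0, size=2
read(): buf=[_ _ 80], head=2, tail=0, size=1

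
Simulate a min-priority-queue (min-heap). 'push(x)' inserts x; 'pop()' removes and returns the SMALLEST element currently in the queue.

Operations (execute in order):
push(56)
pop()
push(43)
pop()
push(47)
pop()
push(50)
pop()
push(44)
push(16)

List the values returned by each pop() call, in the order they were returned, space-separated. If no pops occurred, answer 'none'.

push(56): heap contents = [56]
pop() → 56: heap contents = []
push(43): heap contents = [43]
pop() → 43: heap contents = []
push(47): heap contents = [47]
pop() → 47: heap contents = []
push(50): heap contents = [50]
pop() → 50: heap contents = []
push(44): heap contents = [44]
push(16): heap contents = [16, 44]

Answer: 56 43 47 50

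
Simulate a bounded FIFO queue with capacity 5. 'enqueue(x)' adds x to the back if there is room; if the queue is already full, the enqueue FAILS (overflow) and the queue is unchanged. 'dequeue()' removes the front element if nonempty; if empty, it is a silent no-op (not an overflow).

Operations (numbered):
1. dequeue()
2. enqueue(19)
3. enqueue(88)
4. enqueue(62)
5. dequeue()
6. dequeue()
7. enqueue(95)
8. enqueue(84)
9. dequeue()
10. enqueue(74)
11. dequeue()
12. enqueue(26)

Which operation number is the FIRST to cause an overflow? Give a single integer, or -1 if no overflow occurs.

1. dequeue(): empty, no-op, size=0
2. enqueue(19): size=1
3. enqueue(88): size=2
4. enqueue(62): size=3
5. dequeue(): size=2
6. dequeue(): size=1
7. enqueue(95): size=2
8. enqueue(84): size=3
9. dequeue(): size=2
10. enqueue(74): size=3
11. dequeue(): size=2
12. enqueue(26): size=3

Answer: -1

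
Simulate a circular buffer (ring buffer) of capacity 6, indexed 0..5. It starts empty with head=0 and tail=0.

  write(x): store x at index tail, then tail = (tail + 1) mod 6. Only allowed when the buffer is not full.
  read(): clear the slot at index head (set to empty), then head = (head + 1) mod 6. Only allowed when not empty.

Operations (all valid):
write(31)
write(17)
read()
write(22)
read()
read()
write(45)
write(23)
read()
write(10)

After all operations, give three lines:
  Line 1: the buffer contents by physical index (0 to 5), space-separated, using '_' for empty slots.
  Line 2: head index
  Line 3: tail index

Answer: _ _ _ _ 23 10
4
0

Derivation:
write(31): buf=[31 _ _ _ _ _], head=0, tail=1, size=1
write(17): buf=[31 17 _ _ _ _], head=0, tail=2, size=2
read(): buf=[_ 17 _ _ _ _], head=1, tail=2, size=1
write(22): buf=[_ 17 22 _ _ _], head=1, tail=3, size=2
read(): buf=[_ _ 22 _ _ _], head=2, tail=3, size=1
read(): buf=[_ _ _ _ _ _], head=3, tail=3, size=0
write(45): buf=[_ _ _ 45 _ _], head=3, tail=4, size=1
write(23): buf=[_ _ _ 45 23 _], head=3, tail=5, size=2
read(): buf=[_ _ _ _ 23 _], head=4, tail=5, size=1
write(10): buf=[_ _ _ _ 23 10], head=4, tail=0, size=2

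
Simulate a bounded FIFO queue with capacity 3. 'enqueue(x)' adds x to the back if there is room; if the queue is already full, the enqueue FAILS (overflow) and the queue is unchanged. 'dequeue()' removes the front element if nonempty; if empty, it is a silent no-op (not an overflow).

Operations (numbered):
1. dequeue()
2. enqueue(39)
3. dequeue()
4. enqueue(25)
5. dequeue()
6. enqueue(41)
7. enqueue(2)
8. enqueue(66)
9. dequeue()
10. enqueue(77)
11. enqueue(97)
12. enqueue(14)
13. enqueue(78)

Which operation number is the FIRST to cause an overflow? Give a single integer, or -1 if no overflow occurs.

Answer: 11

Derivation:
1. dequeue(): empty, no-op, size=0
2. enqueue(39): size=1
3. dequeue(): size=0
4. enqueue(25): size=1
5. dequeue(): size=0
6. enqueue(41): size=1
7. enqueue(2): size=2
8. enqueue(66): size=3
9. dequeue(): size=2
10. enqueue(77): size=3
11. enqueue(97): size=3=cap → OVERFLOW (fail)
12. enqueue(14): size=3=cap → OVERFLOW (fail)
13. enqueue(78): size=3=cap → OVERFLOW (fail)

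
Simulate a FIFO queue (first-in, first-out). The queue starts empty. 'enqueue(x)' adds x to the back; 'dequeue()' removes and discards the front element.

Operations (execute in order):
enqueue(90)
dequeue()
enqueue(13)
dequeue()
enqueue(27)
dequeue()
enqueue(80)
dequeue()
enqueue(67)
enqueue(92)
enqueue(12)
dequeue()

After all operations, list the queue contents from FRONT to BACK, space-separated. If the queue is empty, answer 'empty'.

Answer: 92 12

Derivation:
enqueue(90): [90]
dequeue(): []
enqueue(13): [13]
dequeue(): []
enqueue(27): [27]
dequeue(): []
enqueue(80): [80]
dequeue(): []
enqueue(67): [67]
enqueue(92): [67, 92]
enqueue(12): [67, 92, 12]
dequeue(): [92, 12]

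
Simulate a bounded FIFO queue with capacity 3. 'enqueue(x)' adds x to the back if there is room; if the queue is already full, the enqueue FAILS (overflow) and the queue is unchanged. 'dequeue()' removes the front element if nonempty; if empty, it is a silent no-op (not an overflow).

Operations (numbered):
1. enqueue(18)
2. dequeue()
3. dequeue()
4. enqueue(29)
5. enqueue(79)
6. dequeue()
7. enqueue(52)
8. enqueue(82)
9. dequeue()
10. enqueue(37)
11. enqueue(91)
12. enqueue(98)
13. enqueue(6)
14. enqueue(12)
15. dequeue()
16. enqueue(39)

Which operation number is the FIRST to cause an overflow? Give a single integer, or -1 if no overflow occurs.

Answer: 11

Derivation:
1. enqueue(18): size=1
2. dequeue(): size=0
3. dequeue(): empty, no-op, size=0
4. enqueue(29): size=1
5. enqueue(79): size=2
6. dequeue(): size=1
7. enqueue(52): size=2
8. enqueue(82): size=3
9. dequeue(): size=2
10. enqueue(37): size=3
11. enqueue(91): size=3=cap → OVERFLOW (fail)
12. enqueue(98): size=3=cap → OVERFLOW (fail)
13. enqueue(6): size=3=cap → OVERFLOW (fail)
14. enqueue(12): size=3=cap → OVERFLOW (fail)
15. dequeue(): size=2
16. enqueue(39): size=3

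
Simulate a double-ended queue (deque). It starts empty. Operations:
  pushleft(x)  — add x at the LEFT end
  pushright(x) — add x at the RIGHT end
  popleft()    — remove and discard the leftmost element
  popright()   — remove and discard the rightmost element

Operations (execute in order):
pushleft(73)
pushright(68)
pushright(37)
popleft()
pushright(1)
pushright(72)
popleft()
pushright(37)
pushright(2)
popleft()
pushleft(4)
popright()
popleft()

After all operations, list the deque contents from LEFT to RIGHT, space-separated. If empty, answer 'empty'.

Answer: 1 72 37

Derivation:
pushleft(73): [73]
pushright(68): [73, 68]
pushright(37): [73, 68, 37]
popleft(): [68, 37]
pushright(1): [68, 37, 1]
pushright(72): [68, 37, 1, 72]
popleft(): [37, 1, 72]
pushright(37): [37, 1, 72, 37]
pushright(2): [37, 1, 72, 37, 2]
popleft(): [1, 72, 37, 2]
pushleft(4): [4, 1, 72, 37, 2]
popright(): [4, 1, 72, 37]
popleft(): [1, 72, 37]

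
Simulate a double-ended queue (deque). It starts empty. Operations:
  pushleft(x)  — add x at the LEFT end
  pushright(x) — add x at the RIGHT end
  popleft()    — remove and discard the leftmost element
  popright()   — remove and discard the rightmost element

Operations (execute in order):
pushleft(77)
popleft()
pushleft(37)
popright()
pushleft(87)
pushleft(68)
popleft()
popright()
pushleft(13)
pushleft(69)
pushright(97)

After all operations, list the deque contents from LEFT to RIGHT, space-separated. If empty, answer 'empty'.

Answer: 69 13 97

Derivation:
pushleft(77): [77]
popleft(): []
pushleft(37): [37]
popright(): []
pushleft(87): [87]
pushleft(68): [68, 87]
popleft(): [87]
popright(): []
pushleft(13): [13]
pushleft(69): [69, 13]
pushright(97): [69, 13, 97]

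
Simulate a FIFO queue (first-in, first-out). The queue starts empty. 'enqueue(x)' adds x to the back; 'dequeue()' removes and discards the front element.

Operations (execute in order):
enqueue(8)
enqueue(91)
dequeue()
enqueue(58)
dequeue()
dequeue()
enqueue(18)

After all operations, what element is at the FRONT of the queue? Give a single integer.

Answer: 18

Derivation:
enqueue(8): queue = [8]
enqueue(91): queue = [8, 91]
dequeue(): queue = [91]
enqueue(58): queue = [91, 58]
dequeue(): queue = [58]
dequeue(): queue = []
enqueue(18): queue = [18]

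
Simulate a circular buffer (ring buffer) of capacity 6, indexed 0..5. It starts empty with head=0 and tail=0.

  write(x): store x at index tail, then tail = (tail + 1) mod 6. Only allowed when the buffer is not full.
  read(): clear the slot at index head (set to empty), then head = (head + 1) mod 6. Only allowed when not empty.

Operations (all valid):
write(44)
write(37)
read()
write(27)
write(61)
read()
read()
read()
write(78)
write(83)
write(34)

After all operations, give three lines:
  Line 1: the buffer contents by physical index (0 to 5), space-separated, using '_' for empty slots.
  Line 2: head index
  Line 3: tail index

Answer: 34 _ _ _ 78 83
4
1

Derivation:
write(44): buf=[44 _ _ _ _ _], head=0, tail=1, size=1
write(37): buf=[44 37 _ _ _ _], head=0, tail=2, size=2
read(): buf=[_ 37 _ _ _ _], head=1, tail=2, size=1
write(27): buf=[_ 37 27 _ _ _], head=1, tail=3, size=2
write(61): buf=[_ 37 27 61 _ _], head=1, tail=4, size=3
read(): buf=[_ _ 27 61 _ _], head=2, tail=4, size=2
read(): buf=[_ _ _ 61 _ _], head=3, tail=4, size=1
read(): buf=[_ _ _ _ _ _], head=4, tail=4, size=0
write(78): buf=[_ _ _ _ 78 _], head=4, tail=5, size=1
write(83): buf=[_ _ _ _ 78 83], head=4, tail=0, size=2
write(34): buf=[34 _ _ _ 78 83], head=4, tail=1, size=3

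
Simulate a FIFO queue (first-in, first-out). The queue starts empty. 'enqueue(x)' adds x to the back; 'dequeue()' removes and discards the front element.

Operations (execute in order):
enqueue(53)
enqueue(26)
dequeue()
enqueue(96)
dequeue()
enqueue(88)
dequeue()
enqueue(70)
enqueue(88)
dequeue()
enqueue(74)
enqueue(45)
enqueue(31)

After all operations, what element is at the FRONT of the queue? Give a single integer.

Answer: 70

Derivation:
enqueue(53): queue = [53]
enqueue(26): queue = [53, 26]
dequeue(): queue = [26]
enqueue(96): queue = [26, 96]
dequeue(): queue = [96]
enqueue(88): queue = [96, 88]
dequeue(): queue = [88]
enqueue(70): queue = [88, 70]
enqueue(88): queue = [88, 70, 88]
dequeue(): queue = [70, 88]
enqueue(74): queue = [70, 88, 74]
enqueue(45): queue = [70, 88, 74, 45]
enqueue(31): queue = [70, 88, 74, 45, 31]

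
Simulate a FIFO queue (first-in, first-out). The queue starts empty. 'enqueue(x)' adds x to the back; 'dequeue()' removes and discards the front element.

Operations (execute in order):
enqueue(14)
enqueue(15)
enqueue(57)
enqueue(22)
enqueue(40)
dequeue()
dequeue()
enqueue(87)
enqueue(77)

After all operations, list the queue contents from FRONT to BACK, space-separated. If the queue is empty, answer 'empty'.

Answer: 57 22 40 87 77

Derivation:
enqueue(14): [14]
enqueue(15): [14, 15]
enqueue(57): [14, 15, 57]
enqueue(22): [14, 15, 57, 22]
enqueue(40): [14, 15, 57, 22, 40]
dequeue(): [15, 57, 22, 40]
dequeue(): [57, 22, 40]
enqueue(87): [57, 22, 40, 87]
enqueue(77): [57, 22, 40, 87, 77]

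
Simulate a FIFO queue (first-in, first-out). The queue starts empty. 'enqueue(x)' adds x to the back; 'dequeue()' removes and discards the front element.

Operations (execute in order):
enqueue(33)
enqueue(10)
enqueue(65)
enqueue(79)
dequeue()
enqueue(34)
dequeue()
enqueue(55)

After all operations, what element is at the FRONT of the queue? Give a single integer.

enqueue(33): queue = [33]
enqueue(10): queue = [33, 10]
enqueue(65): queue = [33, 10, 65]
enqueue(79): queue = [33, 10, 65, 79]
dequeue(): queue = [10, 65, 79]
enqueue(34): queue = [10, 65, 79, 34]
dequeue(): queue = [65, 79, 34]
enqueue(55): queue = [65, 79, 34, 55]

Answer: 65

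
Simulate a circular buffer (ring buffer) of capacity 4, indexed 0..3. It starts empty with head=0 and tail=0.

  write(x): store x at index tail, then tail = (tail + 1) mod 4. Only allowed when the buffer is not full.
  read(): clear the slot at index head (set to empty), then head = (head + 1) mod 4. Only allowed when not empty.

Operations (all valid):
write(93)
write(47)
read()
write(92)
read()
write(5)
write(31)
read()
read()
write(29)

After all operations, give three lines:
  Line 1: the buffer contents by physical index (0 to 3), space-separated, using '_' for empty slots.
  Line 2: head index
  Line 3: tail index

write(93): buf=[93 _ _ _], head=0, tail=1, size=1
write(47): buf=[93 47 _ _], head=0, tail=2, size=2
read(): buf=[_ 47 _ _], head=1, tail=2, size=1
write(92): buf=[_ 47 92 _], head=1, tail=3, size=2
read(): buf=[_ _ 92 _], head=2, tail=3, size=1
write(5): buf=[_ _ 92 5], head=2, tail=0, size=2
write(31): buf=[31 _ 92 5], head=2, tail=1, size=3
read(): buf=[31 _ _ 5], head=3, tail=1, size=2
read(): buf=[31 _ _ _], head=0, tail=1, size=1
write(29): buf=[31 29 _ _], head=0, tail=2, size=2

Answer: 31 29 _ _
0
2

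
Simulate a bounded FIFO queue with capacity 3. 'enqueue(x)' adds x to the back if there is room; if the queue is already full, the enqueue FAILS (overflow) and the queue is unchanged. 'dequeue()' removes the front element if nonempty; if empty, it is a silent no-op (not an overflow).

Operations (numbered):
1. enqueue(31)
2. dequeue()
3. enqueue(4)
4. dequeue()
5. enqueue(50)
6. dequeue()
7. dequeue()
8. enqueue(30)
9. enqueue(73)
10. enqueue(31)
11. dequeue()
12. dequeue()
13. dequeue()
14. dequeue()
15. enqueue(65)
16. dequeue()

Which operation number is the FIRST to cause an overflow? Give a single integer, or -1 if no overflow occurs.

Answer: -1

Derivation:
1. enqueue(31): size=1
2. dequeue(): size=0
3. enqueue(4): size=1
4. dequeue(): size=0
5. enqueue(50): size=1
6. dequeue(): size=0
7. dequeue(): empty, no-op, size=0
8. enqueue(30): size=1
9. enqueue(73): size=2
10. enqueue(31): size=3
11. dequeue(): size=2
12. dequeue(): size=1
13. dequeue(): size=0
14. dequeue(): empty, no-op, size=0
15. enqueue(65): size=1
16. dequeue(): size=0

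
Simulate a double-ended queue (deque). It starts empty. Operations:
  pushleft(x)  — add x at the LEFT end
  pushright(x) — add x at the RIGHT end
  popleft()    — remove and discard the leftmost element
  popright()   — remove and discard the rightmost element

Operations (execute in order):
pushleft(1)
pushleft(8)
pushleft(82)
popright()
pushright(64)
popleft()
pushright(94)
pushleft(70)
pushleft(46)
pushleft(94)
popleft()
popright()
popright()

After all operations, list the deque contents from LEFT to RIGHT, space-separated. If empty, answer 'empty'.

Answer: 46 70 8

Derivation:
pushleft(1): [1]
pushleft(8): [8, 1]
pushleft(82): [82, 8, 1]
popright(): [82, 8]
pushright(64): [82, 8, 64]
popleft(): [8, 64]
pushright(94): [8, 64, 94]
pushleft(70): [70, 8, 64, 94]
pushleft(46): [46, 70, 8, 64, 94]
pushleft(94): [94, 46, 70, 8, 64, 94]
popleft(): [46, 70, 8, 64, 94]
popright(): [46, 70, 8, 64]
popright(): [46, 70, 8]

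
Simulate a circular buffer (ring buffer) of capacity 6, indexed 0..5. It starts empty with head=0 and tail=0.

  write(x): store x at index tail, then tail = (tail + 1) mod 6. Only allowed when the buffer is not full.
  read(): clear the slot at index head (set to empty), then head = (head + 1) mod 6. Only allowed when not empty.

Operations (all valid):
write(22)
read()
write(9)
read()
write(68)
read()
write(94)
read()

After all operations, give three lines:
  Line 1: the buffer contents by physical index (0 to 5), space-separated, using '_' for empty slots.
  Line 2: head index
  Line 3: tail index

write(22): buf=[22 _ _ _ _ _], head=0, tail=1, size=1
read(): buf=[_ _ _ _ _ _], head=1, tail=1, size=0
write(9): buf=[_ 9 _ _ _ _], head=1, tail=2, size=1
read(): buf=[_ _ _ _ _ _], head=2, tail=2, size=0
write(68): buf=[_ _ 68 _ _ _], head=2, tail=3, size=1
read(): buf=[_ _ _ _ _ _], head=3, tail=3, size=0
write(94): buf=[_ _ _ 94 _ _], head=3, tail=4, size=1
read(): buf=[_ _ _ _ _ _], head=4, tail=4, size=0

Answer: _ _ _ _ _ _
4
4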